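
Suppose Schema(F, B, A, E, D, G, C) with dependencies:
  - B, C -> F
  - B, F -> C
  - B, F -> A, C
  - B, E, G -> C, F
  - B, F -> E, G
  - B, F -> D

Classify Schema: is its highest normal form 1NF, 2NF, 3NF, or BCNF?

Candidate keys: {B, C}, {B, E, G}, {B, F}. Prime attributes: {B, C, E, F, G}.
Each dependency's left side is a superkey — BCNF holds.

BCNF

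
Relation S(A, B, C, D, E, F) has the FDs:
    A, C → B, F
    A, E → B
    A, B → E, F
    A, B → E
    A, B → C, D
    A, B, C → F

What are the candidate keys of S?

{A} never appears on the right of any FD, so every key must include it.
{A, B}⁺ = {A, B, C, D, E, F} — all of the relation — so {A, B} is a candidate key.
{A, C}⁺ = {A, B, C, D, E, F} — all of the relation — so {A, C} is a candidate key.
{A, E}⁺ = {A, B, C, D, E, F} — all of the relation — so {A, E} is a candidate key.
Any other superkey properly contains one of these, so there are no further candidate keys.

{A, B}, {A, C}, {A, E}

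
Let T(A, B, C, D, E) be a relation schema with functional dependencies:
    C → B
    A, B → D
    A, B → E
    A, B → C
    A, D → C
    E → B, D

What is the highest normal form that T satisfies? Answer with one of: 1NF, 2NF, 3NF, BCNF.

3NF

Candidate keys: {A, B}, {A, C}, {A, D}, {A, E}. Prime attributes: {A, B, C, D, E}.
For C → B we have {C}⁺ = {B, C}; {C} is not a superkey, so BCNF fails.
Its right-hand attributes {B} are all prime, as are those of every other non-superkey FD — the relation is in 3NF.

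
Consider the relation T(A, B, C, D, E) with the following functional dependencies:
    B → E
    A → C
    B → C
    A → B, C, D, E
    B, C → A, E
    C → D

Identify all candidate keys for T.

{A} is a candidate key since {A}⁺ = {A, B, C, D, E} covers every attribute.
{B} is a candidate key since {B}⁺ = {A, B, C, D, E} covers every attribute.
Any other superkey properly contains one of these, so there are no further candidate keys.

{A}, {B}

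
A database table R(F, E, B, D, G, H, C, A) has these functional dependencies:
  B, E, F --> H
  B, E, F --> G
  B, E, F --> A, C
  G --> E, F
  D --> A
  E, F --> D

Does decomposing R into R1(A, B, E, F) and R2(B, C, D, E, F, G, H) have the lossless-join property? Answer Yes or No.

The shared attributes are {B, E, F} and {B, E, F}⁺ = {A, B, C, D, E, F, G, H}.
R1 is contained in that closure, so R1 ∩ R2 --> R1 holds and the join is lossless.

Yes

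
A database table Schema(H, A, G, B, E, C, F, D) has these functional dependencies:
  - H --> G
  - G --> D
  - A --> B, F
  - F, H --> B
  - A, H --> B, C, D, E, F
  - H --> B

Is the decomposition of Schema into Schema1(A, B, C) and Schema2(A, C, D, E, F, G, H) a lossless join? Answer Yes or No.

Yes

The shared attributes are {A, C} and {A, C}⁺ = {A, B, C, F}.
This includes all of Schema1, so the common attributes are a superkey of Schema1 — the join is lossless.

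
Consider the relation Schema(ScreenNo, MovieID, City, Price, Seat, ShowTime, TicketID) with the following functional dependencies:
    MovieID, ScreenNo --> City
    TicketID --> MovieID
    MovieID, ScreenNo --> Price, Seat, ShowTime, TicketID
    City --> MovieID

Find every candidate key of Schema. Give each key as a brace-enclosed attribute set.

No FD produces {ScreenNo}, so it must be in every candidate key.
{City, ScreenNo}⁺ = {City, MovieID, Price, ScreenNo, Seat, ShowTime, TicketID} — all of the relation — so {City, ScreenNo} is a candidate key.
{MovieID, ScreenNo}⁺ = {City, MovieID, Price, ScreenNo, Seat, ShowTime, TicketID} — all of the relation — so {MovieID, ScreenNo} is a candidate key.
{ScreenNo, TicketID}⁺ = {City, MovieID, Price, ScreenNo, Seat, ShowTime, TicketID} — all of the relation — so {ScreenNo, TicketID} is a candidate key.
No proper subset of any of these is a key, and no other minimal superkey exists.

{City, ScreenNo}, {MovieID, ScreenNo}, {ScreenNo, TicketID}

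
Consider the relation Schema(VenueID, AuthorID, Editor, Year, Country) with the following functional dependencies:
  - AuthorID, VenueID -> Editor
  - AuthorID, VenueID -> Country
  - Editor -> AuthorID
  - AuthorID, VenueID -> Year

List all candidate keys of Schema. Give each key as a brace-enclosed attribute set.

Attributes never on any right-hand side: {VenueID} — every candidate key must contain it.
{AuthorID, VenueID}⁺ = {AuthorID, Country, Editor, VenueID, Year} — all of the relation — so {AuthorID, VenueID} is a candidate key.
{Editor, VenueID}⁺ = {AuthorID, Country, Editor, VenueID, Year} — all of the relation — so {Editor, VenueID} is a candidate key.
No proper subset of any of these is a key, and no other minimal superkey exists.

{AuthorID, VenueID}, {Editor, VenueID}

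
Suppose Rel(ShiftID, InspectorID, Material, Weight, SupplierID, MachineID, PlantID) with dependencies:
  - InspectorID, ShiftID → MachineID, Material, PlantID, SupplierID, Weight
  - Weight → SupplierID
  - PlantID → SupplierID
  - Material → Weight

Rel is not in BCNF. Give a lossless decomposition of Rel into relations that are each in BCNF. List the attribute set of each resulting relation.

{InspectorID, MachineID, Material, PlantID, ShiftID}; {Material, Weight}; {SupplierID, Weight}

Candidate key of the original relation: {InspectorID, ShiftID}.
Within {InspectorID, MachineID, Material, PlantID, ShiftID, SupplierID, Weight}: {Weight}⁺ ∩ {InspectorID, MachineID, Material, PlantID, ShiftID, SupplierID, Weight} = {SupplierID, Weight}, not the whole set, so Weight → SupplierID violates BCNF; decompose into {SupplierID, Weight} and {InspectorID, MachineID, Material, PlantID, ShiftID, Weight}.
{SupplierID, Weight} is in BCNF.
Within {InspectorID, MachineID, Material, PlantID, ShiftID, Weight}: {Material}⁺ ∩ {InspectorID, MachineID, Material, PlantID, ShiftID, Weight} = {Material, Weight}, not the whole set, so Material → Weight violates BCNF; decompose into {Material, Weight} and {InspectorID, MachineID, Material, PlantID, ShiftID}.
{Material, Weight} is in BCNF.
{InspectorID, MachineID, Material, PlantID, ShiftID} is in BCNF.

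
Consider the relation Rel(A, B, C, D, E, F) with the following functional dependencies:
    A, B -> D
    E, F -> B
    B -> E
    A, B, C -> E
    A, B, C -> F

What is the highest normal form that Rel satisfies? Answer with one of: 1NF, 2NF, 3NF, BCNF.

Candidate keys: {A, B, C}, {A, C, E, F}. Prime attributes: {A, B, C, E, F}.
A, B -> D: {A, B}⁺ = {A, B, D, E}, which is not all of the attributes, so the left side is not a superkey — BCNF is violated.
Because {D} is non-prime and the left side of A, B -> D is not a superkey, the relation is not in 3NF.
{A, B} is a proper subset of the key {A, B, C}, and {A, B}⁺ contains the non-prime attribute {D} — a partial dependency, so 2NF is violated.

1NF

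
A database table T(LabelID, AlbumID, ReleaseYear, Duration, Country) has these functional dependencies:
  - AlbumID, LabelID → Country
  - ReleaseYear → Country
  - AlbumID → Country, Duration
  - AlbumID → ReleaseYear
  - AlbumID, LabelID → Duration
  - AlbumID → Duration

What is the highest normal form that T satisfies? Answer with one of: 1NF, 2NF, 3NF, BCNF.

1NF

Candidate key: {AlbumID, LabelID}. Prime attributes: {AlbumID, LabelID}.
For ReleaseYear → Country we have {ReleaseYear}⁺ = {Country, ReleaseYear}; {ReleaseYear} is not a superkey, so BCNF fails.
ReleaseYear → Country has non-prime {Country} on the right and a non-superkey on the left, so 3NF fails.
The proper key subset {AlbumID} of {AlbumID, LabelID} determines non-prime {Country, Duration, ReleaseYear}, so the relation is not even in 2NF.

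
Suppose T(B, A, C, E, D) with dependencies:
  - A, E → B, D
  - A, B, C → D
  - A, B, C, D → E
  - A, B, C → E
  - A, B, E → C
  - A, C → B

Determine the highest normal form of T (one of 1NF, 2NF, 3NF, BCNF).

BCNF

Candidate keys: {A, C}, {A, E}. Prime attributes: {A, C, E}.
Each dependency's left side is a superkey — BCNF holds.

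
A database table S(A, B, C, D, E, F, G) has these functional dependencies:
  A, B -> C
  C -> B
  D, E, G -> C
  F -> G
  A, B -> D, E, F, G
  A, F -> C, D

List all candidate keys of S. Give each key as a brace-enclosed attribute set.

{A, B}, {A, C}, {A, D, E, G}, {A, F}

{A} never appears on the right of any FD, so every key must include it.
{A, B} is a candidate key since {A, B}⁺ = {A, B, C, D, E, F, G} covers every attribute.
{A, C} is a candidate key since {A, C}⁺ = {A, B, C, D, E, F, G} covers every attribute.
{A, F} is a candidate key since {A, F}⁺ = {A, B, C, D, E, F, G} covers every attribute.
{A, D, E, G} is a candidate key since {A, D, E, G}⁺ = {A, B, C, D, E, F, G} covers every attribute.
Any other superkey properly contains one of these, so there are no further candidate keys.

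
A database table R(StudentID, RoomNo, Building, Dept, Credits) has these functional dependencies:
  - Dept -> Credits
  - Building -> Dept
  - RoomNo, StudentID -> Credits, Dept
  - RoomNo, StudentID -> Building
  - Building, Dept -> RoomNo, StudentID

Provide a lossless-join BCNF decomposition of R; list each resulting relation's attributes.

{Building, Dept, RoomNo, StudentID}; {Credits, Dept}

Candidate keys of the original relation: {Building}, {RoomNo, StudentID}.
{Building, Credits, Dept, RoomNo, StudentID}: {Dept} determines {Credits, Dept} here but is not a superkey — split on Dept -> Credits, giving {Credits, Dept} and {Building, Dept, RoomNo, StudentID}.
{Credits, Dept}: every determinant is a superkey — BCNF.
{Building, Dept, RoomNo, StudentID}: every determinant is a superkey — BCNF.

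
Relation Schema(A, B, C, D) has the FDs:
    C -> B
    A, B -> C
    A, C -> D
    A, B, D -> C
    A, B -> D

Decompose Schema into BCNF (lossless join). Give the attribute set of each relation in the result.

{A, C, D}; {B, C}

Candidate keys of the original relation: {A, B}, {A, C}.
Within {A, B, C, D}: {C}⁺ ∩ {A, B, C, D} = {B, C}, not the whole set, so C -> B violates BCNF; decompose into {B, C} and {A, C, D}.
{B, C} is in BCNF.
{A, C, D} is in BCNF.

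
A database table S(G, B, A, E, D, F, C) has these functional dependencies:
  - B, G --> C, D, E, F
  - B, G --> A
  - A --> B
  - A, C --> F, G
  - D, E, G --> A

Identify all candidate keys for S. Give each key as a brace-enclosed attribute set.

{A, C}, {A, G}, {B, G}, {D, E, G}

{A, C}⁺ = {A, B, C, D, E, F, G} — all of the relation — so {A, C} is a candidate key.
{A, G}⁺ = {A, B, C, D, E, F, G} — all of the relation — so {A, G} is a candidate key.
{B, G}⁺ = {A, B, C, D, E, F, G} — all of the relation — so {B, G} is a candidate key.
{D, E, G}⁺ = {A, B, C, D, E, F, G} — all of the relation — so {D, E, G} is a candidate key.
These are minimal and exhaustive — every other superkey contains one of them.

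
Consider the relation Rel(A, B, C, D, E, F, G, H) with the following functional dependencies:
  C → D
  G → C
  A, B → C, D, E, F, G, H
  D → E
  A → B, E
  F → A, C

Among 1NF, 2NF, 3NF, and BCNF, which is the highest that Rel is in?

2NF

Candidate keys: {A}, {F}. Prime attributes: {A, F}.
C → D breaks BCNF: {C}⁺ = {C, D, E}, so {C} is not a superkey.
Because {D} is non-prime and the left side of C → D is not a superkey, the relation is not in 3NF.
With only single-attribute keys there can be no partial dependency, so 2NF holds.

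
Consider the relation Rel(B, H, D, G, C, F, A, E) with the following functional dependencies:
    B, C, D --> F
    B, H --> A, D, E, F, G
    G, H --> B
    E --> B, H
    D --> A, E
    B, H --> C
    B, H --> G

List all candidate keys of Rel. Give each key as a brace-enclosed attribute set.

{B, H}, {D}, {E}, {G, H}

{D} is a candidate key since {D}⁺ = {A, B, C, D, E, F, G, H} covers every attribute.
{E} is a candidate key since {E}⁺ = {A, B, C, D, E, F, G, H} covers every attribute.
{B, H} is a candidate key since {B, H}⁺ = {A, B, C, D, E, F, G, H} covers every attribute.
{G, H} is a candidate key since {G, H}⁺ = {A, B, C, D, E, F, G, H} covers every attribute.
These are minimal and exhaustive — every other superkey contains one of them.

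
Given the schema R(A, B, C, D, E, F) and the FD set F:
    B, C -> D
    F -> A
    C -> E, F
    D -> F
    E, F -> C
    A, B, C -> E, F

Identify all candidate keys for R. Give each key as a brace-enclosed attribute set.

{B, C}, {B, D, E}, {B, E, F}

{B} never appears on the right of any FD, so every key must include it.
Closure of {B, C} is {A, B, C, D, E, F}, the whole schema; {B, C} is a candidate key.
Closure of {B, D, E} is {A, B, C, D, E, F}, the whole schema; {B, D, E} is a candidate key.
Closure of {B, E, F} is {A, B, C, D, E, F}, the whole schema; {B, E, F} is a candidate key.
No proper subset of any of these is a key, and no other minimal superkey exists.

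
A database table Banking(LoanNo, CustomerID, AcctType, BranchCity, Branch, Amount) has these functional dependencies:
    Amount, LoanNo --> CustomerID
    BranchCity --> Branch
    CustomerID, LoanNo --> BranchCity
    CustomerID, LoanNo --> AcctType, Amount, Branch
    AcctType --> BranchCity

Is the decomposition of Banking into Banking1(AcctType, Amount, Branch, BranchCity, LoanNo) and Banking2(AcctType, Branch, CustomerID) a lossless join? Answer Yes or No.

The shared attributes are {AcctType, Branch} and {AcctType, Branch}⁺ = {AcctType, Branch, BranchCity}.
Neither Banking1 nor Banking2 is contained in that closure, so the decomposition is lossy.

No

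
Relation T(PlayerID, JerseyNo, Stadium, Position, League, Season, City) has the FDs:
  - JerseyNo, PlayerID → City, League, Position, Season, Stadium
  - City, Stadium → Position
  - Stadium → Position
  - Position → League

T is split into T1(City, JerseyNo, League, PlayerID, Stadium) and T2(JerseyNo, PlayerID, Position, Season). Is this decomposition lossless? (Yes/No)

The shared attributes are {JerseyNo, PlayerID} and {JerseyNo, PlayerID}⁺ = {City, JerseyNo, League, PlayerID, Position, Season, Stadium}.
This includes all of T1, so the common attributes are a superkey of T1 — the join is lossless.

Yes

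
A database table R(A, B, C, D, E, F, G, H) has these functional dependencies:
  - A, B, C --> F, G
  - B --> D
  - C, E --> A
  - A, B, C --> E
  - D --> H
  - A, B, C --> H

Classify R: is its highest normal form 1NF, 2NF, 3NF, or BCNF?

Candidate keys: {A, B, C}, {B, C, E}. Prime attributes: {A, B, C, E}.
For B --> D we have {B}⁺ = {B, D, H}; {B} is not a superkey, so BCNF fails.
B --> D determines the non-prime attribute {D} from a non-superkey — 3NF is violated.
The proper key subset {B} of {A, B, C} determines non-prime {D, H}, so the relation is not even in 2NF.

1NF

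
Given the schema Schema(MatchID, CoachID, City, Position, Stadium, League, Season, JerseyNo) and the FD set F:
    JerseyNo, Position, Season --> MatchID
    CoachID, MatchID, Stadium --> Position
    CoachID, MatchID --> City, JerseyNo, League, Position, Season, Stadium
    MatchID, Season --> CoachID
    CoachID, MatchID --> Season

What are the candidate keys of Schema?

{CoachID, MatchID} is a candidate key since {CoachID, MatchID}⁺ = {City, CoachID, JerseyNo, League, MatchID, Position, Season, Stadium} covers every attribute.
{MatchID, Season} is a candidate key since {MatchID, Season}⁺ = {City, CoachID, JerseyNo, League, MatchID, Position, Season, Stadium} covers every attribute.
{JerseyNo, Position, Season} is a candidate key since {JerseyNo, Position, Season}⁺ = {City, CoachID, JerseyNo, League, MatchID, Position, Season, Stadium} covers every attribute.
These are minimal and exhaustive — every other superkey contains one of them.

{CoachID, MatchID}, {JerseyNo, Position, Season}, {MatchID, Season}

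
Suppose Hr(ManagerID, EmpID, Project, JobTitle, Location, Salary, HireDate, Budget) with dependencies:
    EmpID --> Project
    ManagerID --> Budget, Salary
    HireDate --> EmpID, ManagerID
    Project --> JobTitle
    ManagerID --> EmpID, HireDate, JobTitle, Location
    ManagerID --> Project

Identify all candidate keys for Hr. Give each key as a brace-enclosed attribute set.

{HireDate}, {ManagerID}

Closure of {HireDate} is {Budget, EmpID, HireDate, JobTitle, Location, ManagerID, Project, Salary}, the whole schema; {HireDate} is a candidate key.
Closure of {ManagerID} is {Budget, EmpID, HireDate, JobTitle, Location, ManagerID, Project, Salary}, the whole schema; {ManagerID} is a candidate key.
These are minimal and exhaustive — every other superkey contains one of them.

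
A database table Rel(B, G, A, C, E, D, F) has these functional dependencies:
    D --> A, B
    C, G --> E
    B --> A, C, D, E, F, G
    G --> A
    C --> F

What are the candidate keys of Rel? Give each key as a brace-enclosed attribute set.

{B}⁺ = {A, B, C, D, E, F, G}, which is every attribute, so {B} is a candidate key.
{D}⁺ = {A, B, C, D, E, F, G}, which is every attribute, so {D} is a candidate key.
Any other superkey properly contains one of these, so there are no further candidate keys.

{B}, {D}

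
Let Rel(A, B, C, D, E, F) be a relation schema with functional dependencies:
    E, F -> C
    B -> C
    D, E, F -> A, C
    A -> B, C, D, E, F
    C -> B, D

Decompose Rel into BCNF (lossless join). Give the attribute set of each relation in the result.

{A, B, E, F}; {B, C, D}

Candidate keys of the original relation: {A}, {E, F}.
In {A, B, C, D, E, F}, {B} is not a superkey ({B}⁺ restricted to this set is {B, C, D}), so split on B -> C, D into {B, C, D} and {A, B, E, F}.
{B, C, D}: every determinant is a superkey — BCNF.
{A, B, E, F}: every determinant is a superkey — BCNF.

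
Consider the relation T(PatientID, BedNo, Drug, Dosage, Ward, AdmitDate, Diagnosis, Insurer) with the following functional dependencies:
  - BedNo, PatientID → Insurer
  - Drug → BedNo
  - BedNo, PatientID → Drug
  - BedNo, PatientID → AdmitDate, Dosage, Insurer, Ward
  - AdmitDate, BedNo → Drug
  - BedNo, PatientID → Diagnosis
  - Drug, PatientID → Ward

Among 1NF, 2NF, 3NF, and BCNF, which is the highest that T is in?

Candidate keys: {BedNo, PatientID}, {Drug, PatientID}. Prime attributes: {BedNo, Drug, PatientID}.
Drug → BedNo breaks BCNF: {Drug}⁺ = {BedNo, Drug}, so {Drug} is not a superkey.
Since {BedNo} ⊆ prime attributes and every other non-superkey FD also has a prime right side, the schema is in 3NF.

3NF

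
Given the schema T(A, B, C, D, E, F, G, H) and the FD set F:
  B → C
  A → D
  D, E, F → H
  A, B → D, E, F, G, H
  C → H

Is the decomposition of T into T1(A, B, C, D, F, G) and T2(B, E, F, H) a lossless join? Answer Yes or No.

No

Common attributes: {B, F}; their closure is {B, C, F, H}.
The closure covers neither T1 nor T2 entirely; the join is not lossless.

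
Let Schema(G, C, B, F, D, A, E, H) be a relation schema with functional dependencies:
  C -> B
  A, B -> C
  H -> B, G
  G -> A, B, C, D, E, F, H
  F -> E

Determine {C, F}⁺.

Start with {C, F}.
C -> B applies; add {B} → now {B, C, F}.
F -> E applies; add {E} → now {B, C, E, F}.
No further FD applies.

{B, C, E, F}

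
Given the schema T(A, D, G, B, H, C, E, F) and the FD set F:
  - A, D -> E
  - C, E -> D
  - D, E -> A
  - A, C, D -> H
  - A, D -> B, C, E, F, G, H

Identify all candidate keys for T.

Closure of {A, D} is {A, B, C, D, E, F, G, H}, the whole schema; {A, D} is a candidate key.
Closure of {C, E} is {A, B, C, D, E, F, G, H}, the whole schema; {C, E} is a candidate key.
Closure of {D, E} is {A, B, C, D, E, F, G, H}, the whole schema; {D, E} is a candidate key.
These are minimal and exhaustive — every other superkey contains one of them.

{A, D}, {C, E}, {D, E}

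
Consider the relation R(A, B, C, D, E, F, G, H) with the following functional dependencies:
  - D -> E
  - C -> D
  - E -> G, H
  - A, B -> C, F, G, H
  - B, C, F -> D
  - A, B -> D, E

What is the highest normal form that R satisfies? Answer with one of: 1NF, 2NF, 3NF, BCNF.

2NF

Candidate key: {A, B}. Prime attributes: {A, B}.
D -> E breaks BCNF: {D}⁺ = {D, E, G, H}, so {D} is not a superkey.
D -> E determines the non-prime attribute {E} from a non-superkey — 3NF is violated.
No proper subset of a key has a non-prime attribute in its closure, so there is no partial dependency; 2NF holds.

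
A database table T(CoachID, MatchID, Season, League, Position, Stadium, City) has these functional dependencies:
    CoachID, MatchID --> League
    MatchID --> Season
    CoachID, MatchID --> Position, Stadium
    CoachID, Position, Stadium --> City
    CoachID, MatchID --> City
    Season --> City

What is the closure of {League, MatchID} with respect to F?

Start with {League, MatchID}.
MatchID --> Season applies; add {Season} → now {League, MatchID, Season}.
Season --> City applies; add {City} → now {City, League, MatchID, Season}.
No further FD applies.

{City, League, MatchID, Season}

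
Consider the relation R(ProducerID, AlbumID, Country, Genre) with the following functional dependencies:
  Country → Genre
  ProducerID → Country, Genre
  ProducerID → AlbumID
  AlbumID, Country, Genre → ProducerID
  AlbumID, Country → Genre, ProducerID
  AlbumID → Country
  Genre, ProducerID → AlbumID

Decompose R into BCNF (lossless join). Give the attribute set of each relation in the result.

{AlbumID, Country, ProducerID}; {Country, Genre}

Candidate keys of the original relation: {AlbumID}, {ProducerID}.
Within {AlbumID, Country, Genre, ProducerID}: {Country}⁺ ∩ {AlbumID, Country, Genre, ProducerID} = {Country, Genre}, not the whole set, so Country → Genre violates BCNF; decompose into {Country, Genre} and {AlbumID, Country, ProducerID}.
{Country, Genre} has no BCNF violation.
{AlbumID, Country, ProducerID} has no BCNF violation.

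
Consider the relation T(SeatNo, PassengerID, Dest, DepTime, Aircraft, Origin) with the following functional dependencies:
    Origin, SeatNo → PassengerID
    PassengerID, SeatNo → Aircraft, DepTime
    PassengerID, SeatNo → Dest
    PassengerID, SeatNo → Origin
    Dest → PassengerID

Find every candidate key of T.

{Dest, SeatNo}, {Origin, SeatNo}, {PassengerID, SeatNo}

No FD produces {SeatNo}, so it must be in every candidate key.
{Dest, SeatNo}⁺ = {Aircraft, DepTime, Dest, Origin, PassengerID, SeatNo}, which is every attribute, so {Dest, SeatNo} is a candidate key.
{Origin, SeatNo}⁺ = {Aircraft, DepTime, Dest, Origin, PassengerID, SeatNo}, which is every attribute, so {Origin, SeatNo} is a candidate key.
{PassengerID, SeatNo}⁺ = {Aircraft, DepTime, Dest, Origin, PassengerID, SeatNo}, which is every attribute, so {PassengerID, SeatNo} is a candidate key.
Any other superkey properly contains one of these, so there are no further candidate keys.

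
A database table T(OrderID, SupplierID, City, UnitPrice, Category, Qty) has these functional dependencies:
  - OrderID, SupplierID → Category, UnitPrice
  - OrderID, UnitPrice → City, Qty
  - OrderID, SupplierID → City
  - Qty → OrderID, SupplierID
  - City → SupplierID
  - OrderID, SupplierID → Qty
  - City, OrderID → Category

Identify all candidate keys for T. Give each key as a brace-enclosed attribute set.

{Qty}⁺ = {Category, City, OrderID, Qty, SupplierID, UnitPrice} — all of the relation — so {Qty} is a candidate key.
{City, OrderID}⁺ = {Category, City, OrderID, Qty, SupplierID, UnitPrice} — all of the relation — so {City, OrderID} is a candidate key.
{OrderID, SupplierID}⁺ = {Category, City, OrderID, Qty, SupplierID, UnitPrice} — all of the relation — so {OrderID, SupplierID} is a candidate key.
{OrderID, UnitPrice}⁺ = {Category, City, OrderID, Qty, SupplierID, UnitPrice} — all of the relation — so {OrderID, UnitPrice} is a candidate key.
Any other superkey properly contains one of these, so there are no further candidate keys.

{City, OrderID}, {OrderID, SupplierID}, {OrderID, UnitPrice}, {Qty}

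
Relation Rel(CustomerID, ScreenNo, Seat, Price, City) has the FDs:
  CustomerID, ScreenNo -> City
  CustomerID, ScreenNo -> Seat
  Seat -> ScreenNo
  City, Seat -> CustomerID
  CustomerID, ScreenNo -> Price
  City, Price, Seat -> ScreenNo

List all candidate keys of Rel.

{City, Seat}, {CustomerID, ScreenNo}, {CustomerID, Seat}

Closure of {City, Seat} is {City, CustomerID, Price, ScreenNo, Seat}, the whole schema; {City, Seat} is a candidate key.
Closure of {CustomerID, ScreenNo} is {City, CustomerID, Price, ScreenNo, Seat}, the whole schema; {CustomerID, ScreenNo} is a candidate key.
Closure of {CustomerID, Seat} is {City, CustomerID, Price, ScreenNo, Seat}, the whole schema; {CustomerID, Seat} is a candidate key.
No proper subset of any of these is a key, and no other minimal superkey exists.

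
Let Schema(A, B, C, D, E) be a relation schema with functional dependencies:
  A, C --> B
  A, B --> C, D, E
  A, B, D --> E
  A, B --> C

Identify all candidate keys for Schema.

No FD produces {A}, so it must be in every candidate key.
{A, B}⁺ = {A, B, C, D, E} — all of the relation — so {A, B} is a candidate key.
{A, C}⁺ = {A, B, C, D, E} — all of the relation — so {A, C} is a candidate key.
Any other superkey properly contains one of these, so there are no further candidate keys.

{A, B}, {A, C}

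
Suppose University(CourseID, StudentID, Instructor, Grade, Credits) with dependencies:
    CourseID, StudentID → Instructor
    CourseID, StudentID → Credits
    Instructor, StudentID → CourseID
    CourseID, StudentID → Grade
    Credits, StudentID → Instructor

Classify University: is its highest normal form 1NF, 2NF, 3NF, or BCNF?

Candidate keys: {CourseID, StudentID}, {Credits, StudentID}, {Instructor, StudentID}. Prime attributes: {CourseID, Credits, Instructor, StudentID}.
Every FD has a superkey on the left, so the relation is in BCNF.

BCNF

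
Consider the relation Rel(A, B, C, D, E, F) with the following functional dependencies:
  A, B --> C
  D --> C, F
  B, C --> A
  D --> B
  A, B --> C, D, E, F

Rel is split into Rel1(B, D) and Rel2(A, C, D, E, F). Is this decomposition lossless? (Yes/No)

Rel1 ∩ Rel2 = {D}; its closure under F is {A, B, C, D, E, F}.
This includes all of Rel1, so the common attributes are a superkey of Rel1 — the join is lossless.

Yes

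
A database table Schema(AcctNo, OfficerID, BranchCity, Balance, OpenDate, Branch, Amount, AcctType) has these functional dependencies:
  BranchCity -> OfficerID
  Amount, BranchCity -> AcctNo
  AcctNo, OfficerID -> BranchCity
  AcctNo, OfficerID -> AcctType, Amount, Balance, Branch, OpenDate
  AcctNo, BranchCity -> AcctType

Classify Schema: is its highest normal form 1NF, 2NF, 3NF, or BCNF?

3NF

Candidate keys: {AcctNo, BranchCity}, {AcctNo, OfficerID}, {Amount, BranchCity}. Prime attributes: {AcctNo, Amount, BranchCity, OfficerID}.
BranchCity -> OfficerID breaks BCNF: {BranchCity}⁺ = {BranchCity, OfficerID}, so {BranchCity} is not a superkey.
Its right-hand attributes {OfficerID} are all prime, as are those of every other non-superkey FD — the relation is in 3NF.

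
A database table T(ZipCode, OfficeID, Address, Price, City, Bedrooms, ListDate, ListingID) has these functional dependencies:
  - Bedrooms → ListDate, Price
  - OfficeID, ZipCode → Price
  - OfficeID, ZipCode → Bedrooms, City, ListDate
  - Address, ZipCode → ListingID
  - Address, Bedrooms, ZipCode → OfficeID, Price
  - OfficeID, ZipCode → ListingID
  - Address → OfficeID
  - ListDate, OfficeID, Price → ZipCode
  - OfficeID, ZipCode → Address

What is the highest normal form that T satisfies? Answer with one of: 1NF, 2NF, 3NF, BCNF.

3NF

Candidate keys: {Address, Bedrooms}, {Address, ListDate, Price}, {Address, ZipCode}, {Bedrooms, OfficeID}, {ListDate, OfficeID, Price}, {OfficeID, ZipCode}. Prime attributes: {Address, Bedrooms, ListDate, OfficeID, Price, ZipCode}.
Bedrooms → ListDate, Price: {Bedrooms}⁺ = {Bedrooms, ListDate, Price}, which is not all of the attributes, so the left side is not a superkey — BCNF is violated.
Its right-hand attributes {ListDate, Price} are all prime, as are those of every other non-superkey FD — the relation is in 3NF.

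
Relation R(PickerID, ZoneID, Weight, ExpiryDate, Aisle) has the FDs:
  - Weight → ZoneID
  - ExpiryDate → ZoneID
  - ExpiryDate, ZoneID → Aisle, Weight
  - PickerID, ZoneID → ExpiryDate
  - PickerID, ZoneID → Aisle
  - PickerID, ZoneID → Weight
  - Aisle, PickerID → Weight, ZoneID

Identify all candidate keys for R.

Attributes never on any right-hand side: {PickerID} — every candidate key must contain it.
{Aisle, PickerID} is a candidate key since {Aisle, PickerID}⁺ = {Aisle, ExpiryDate, PickerID, Weight, ZoneID} covers every attribute.
{ExpiryDate, PickerID} is a candidate key since {ExpiryDate, PickerID}⁺ = {Aisle, ExpiryDate, PickerID, Weight, ZoneID} covers every attribute.
{PickerID, Weight} is a candidate key since {PickerID, Weight}⁺ = {Aisle, ExpiryDate, PickerID, Weight, ZoneID} covers every attribute.
{PickerID, ZoneID} is a candidate key since {PickerID, ZoneID}⁺ = {Aisle, ExpiryDate, PickerID, Weight, ZoneID} covers every attribute.
Any other superkey properly contains one of these, so there are no further candidate keys.

{Aisle, PickerID}, {ExpiryDate, PickerID}, {PickerID, Weight}, {PickerID, ZoneID}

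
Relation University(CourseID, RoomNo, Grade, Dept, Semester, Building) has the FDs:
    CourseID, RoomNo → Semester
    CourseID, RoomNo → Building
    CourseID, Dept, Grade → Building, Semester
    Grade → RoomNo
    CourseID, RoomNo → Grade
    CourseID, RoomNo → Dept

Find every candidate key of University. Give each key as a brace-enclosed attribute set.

{CourseID, Grade}, {CourseID, RoomNo}

No FD produces {CourseID}, so it must be in every candidate key.
Closure of {CourseID, Grade} is {Building, CourseID, Dept, Grade, RoomNo, Semester}, the whole schema; {CourseID, Grade} is a candidate key.
Closure of {CourseID, RoomNo} is {Building, CourseID, Dept, Grade, RoomNo, Semester}, the whole schema; {CourseID, RoomNo} is a candidate key.
No proper subset of any of these is a key, and no other minimal superkey exists.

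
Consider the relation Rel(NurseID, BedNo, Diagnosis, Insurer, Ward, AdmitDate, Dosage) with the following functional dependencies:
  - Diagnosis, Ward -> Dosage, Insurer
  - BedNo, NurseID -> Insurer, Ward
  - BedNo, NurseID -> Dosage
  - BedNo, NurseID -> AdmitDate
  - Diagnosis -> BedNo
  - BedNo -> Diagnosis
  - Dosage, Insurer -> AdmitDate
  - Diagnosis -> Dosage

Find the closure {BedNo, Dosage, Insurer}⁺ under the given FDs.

{AdmitDate, BedNo, Diagnosis, Dosage, Insurer}

Start with {BedNo, Dosage, Insurer}.
BedNo -> Diagnosis applies; add {Diagnosis} → now {BedNo, Diagnosis, Dosage, Insurer}.
Dosage, Insurer -> AdmitDate applies; add {AdmitDate} → now {AdmitDate, BedNo, Diagnosis, Dosage, Insurer}.
No further FD applies.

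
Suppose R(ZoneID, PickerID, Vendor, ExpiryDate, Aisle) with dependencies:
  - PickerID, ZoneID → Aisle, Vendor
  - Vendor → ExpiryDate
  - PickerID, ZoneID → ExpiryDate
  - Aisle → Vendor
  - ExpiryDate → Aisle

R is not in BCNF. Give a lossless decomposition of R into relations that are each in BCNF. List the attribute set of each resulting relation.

{Aisle, ExpiryDate, Vendor}; {PickerID, Vendor, ZoneID}

Candidate key of the original relation: {PickerID, ZoneID}.
In {Aisle, ExpiryDate, PickerID, Vendor, ZoneID}, {Vendor} is not a superkey ({Vendor}⁺ restricted to this set is {Aisle, ExpiryDate, Vendor}), so split on Vendor → Aisle, ExpiryDate into {Aisle, ExpiryDate, Vendor} and {PickerID, Vendor, ZoneID}.
{Aisle, ExpiryDate, Vendor} has no BCNF violation.
{PickerID, Vendor, ZoneID} has no BCNF violation.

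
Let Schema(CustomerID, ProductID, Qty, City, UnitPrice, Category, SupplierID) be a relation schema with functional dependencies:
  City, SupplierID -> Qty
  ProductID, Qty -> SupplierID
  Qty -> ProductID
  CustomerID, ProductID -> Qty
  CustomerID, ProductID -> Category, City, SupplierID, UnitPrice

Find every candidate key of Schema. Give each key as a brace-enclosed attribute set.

{City, CustomerID, SupplierID}, {CustomerID, ProductID}, {CustomerID, Qty}

No FD produces {CustomerID}, so it must be in every candidate key.
{CustomerID, ProductID} is a candidate key since {CustomerID, ProductID}⁺ = {Category, City, CustomerID, ProductID, Qty, SupplierID, UnitPrice} covers every attribute.
{CustomerID, Qty} is a candidate key since {CustomerID, Qty}⁺ = {Category, City, CustomerID, ProductID, Qty, SupplierID, UnitPrice} covers every attribute.
{City, CustomerID, SupplierID} is a candidate key since {City, CustomerID, SupplierID}⁺ = {Category, City, CustomerID, ProductID, Qty, SupplierID, UnitPrice} covers every attribute.
Any other superkey properly contains one of these, so there are no further candidate keys.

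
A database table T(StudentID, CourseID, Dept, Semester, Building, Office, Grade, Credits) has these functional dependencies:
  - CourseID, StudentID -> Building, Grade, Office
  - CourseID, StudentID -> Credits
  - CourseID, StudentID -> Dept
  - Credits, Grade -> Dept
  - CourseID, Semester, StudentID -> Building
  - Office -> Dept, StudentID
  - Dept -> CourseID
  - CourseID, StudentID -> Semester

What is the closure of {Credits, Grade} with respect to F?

{CourseID, Credits, Dept, Grade}

Start with {Credits, Grade}.
Credits, Grade -> Dept applies; add {Dept} → now {Credits, Dept, Grade}.
Dept -> CourseID applies; add {CourseID} → now {CourseID, Credits, Dept, Grade}.
No further FD applies.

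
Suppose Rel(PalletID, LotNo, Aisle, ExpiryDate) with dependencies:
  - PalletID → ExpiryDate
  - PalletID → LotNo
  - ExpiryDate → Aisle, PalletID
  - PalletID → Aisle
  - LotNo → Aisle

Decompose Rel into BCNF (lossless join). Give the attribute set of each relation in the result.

{Aisle, LotNo}; {ExpiryDate, LotNo, PalletID}

Candidate keys of the original relation: {ExpiryDate}, {PalletID}.
In {Aisle, ExpiryDate, LotNo, PalletID}, {LotNo} is not a superkey ({LotNo}⁺ restricted to this set is {Aisle, LotNo}), so split on LotNo → Aisle into {Aisle, LotNo} and {ExpiryDate, LotNo, PalletID}.
{Aisle, LotNo} is in BCNF.
{ExpiryDate, LotNo, PalletID} is in BCNF.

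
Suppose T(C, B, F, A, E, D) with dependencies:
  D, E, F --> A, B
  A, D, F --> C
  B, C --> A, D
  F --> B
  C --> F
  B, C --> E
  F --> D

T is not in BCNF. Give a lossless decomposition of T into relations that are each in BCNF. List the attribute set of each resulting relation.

Candidate keys of the original relation: {A, F}, {C}, {E, F}.
In {A, B, C, D, E, F}, {F} is not a superkey ({F}⁺ restricted to this set is {B, D, F}), so split on F --> B, D into {B, D, F} and {A, C, E, F}.
{B, D, F} is in BCNF.
{A, C, E, F} is in BCNF.

{A, C, E, F}; {B, D, F}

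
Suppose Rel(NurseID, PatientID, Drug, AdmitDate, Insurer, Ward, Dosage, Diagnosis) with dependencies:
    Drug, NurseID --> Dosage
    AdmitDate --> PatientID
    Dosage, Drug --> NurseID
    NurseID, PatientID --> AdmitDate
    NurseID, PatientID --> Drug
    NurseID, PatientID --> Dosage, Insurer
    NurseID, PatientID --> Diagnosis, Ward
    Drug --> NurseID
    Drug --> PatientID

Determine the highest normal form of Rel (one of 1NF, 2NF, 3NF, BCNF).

3NF

Candidate keys: {AdmitDate, NurseID}, {Drug}, {NurseID, PatientID}. Prime attributes: {AdmitDate, Drug, NurseID, PatientID}.
AdmitDate --> PatientID: {AdmitDate}⁺ = {AdmitDate, PatientID}, which is not all of the attributes, so the left side is not a superkey — BCNF is violated.
Since {PatientID} ⊆ prime attributes and every other non-superkey FD also has a prime right side, the schema is in 3NF.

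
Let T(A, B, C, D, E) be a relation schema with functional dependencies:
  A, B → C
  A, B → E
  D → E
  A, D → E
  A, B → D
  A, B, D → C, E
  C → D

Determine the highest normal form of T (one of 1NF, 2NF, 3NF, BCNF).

Candidate key: {A, B}. Prime attributes: {A, B}.
D → E: {D}⁺ = {D, E}, which is not all of the attributes, so the left side is not a superkey — BCNF is violated.
D → E has non-prime {E} on the right and a non-superkey on the left, so 3NF fails.
No non-prime attribute depends on a proper subset of any candidate key, so 2NF holds.

2NF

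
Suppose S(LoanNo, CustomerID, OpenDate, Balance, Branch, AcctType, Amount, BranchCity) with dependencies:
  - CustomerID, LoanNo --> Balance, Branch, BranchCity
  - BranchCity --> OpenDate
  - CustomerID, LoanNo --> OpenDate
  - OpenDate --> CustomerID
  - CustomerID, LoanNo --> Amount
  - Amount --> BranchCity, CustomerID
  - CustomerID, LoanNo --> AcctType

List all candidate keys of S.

{Amount, LoanNo}, {BranchCity, LoanNo}, {CustomerID, LoanNo}, {LoanNo, OpenDate}

{LoanNo} never appears on the right of any FD, so every key must include it.
{Amount, LoanNo}⁺ = {AcctType, Amount, Balance, Branch, BranchCity, CustomerID, LoanNo, OpenDate}, which is every attribute, so {Amount, LoanNo} is a candidate key.
{BranchCity, LoanNo}⁺ = {AcctType, Amount, Balance, Branch, BranchCity, CustomerID, LoanNo, OpenDate}, which is every attribute, so {BranchCity, LoanNo} is a candidate key.
{CustomerID, LoanNo}⁺ = {AcctType, Amount, Balance, Branch, BranchCity, CustomerID, LoanNo, OpenDate}, which is every attribute, so {CustomerID, LoanNo} is a candidate key.
{LoanNo, OpenDate}⁺ = {AcctType, Amount, Balance, Branch, BranchCity, CustomerID, LoanNo, OpenDate}, which is every attribute, so {LoanNo, OpenDate} is a candidate key.
No proper subset of any of these is a key, and no other minimal superkey exists.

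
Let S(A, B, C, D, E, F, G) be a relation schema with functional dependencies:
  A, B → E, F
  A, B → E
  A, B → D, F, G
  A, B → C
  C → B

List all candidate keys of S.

{A, B}, {A, C}

No FD produces {A}, so it must be in every candidate key.
{A, B} is a candidate key since {A, B}⁺ = {A, B, C, D, E, F, G} covers every attribute.
{A, C} is a candidate key since {A, C}⁺ = {A, B, C, D, E, F, G} covers every attribute.
No proper subset of any of these is a key, and no other minimal superkey exists.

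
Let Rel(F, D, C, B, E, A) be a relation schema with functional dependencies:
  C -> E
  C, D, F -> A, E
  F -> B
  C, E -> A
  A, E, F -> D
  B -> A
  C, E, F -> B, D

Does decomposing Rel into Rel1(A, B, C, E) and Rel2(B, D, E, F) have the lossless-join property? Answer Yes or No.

No

The shared attributes are {B, E} and {B, E}⁺ = {A, B, E}.
The closure covers neither Rel1 nor Rel2 entirely; the join is not lossless.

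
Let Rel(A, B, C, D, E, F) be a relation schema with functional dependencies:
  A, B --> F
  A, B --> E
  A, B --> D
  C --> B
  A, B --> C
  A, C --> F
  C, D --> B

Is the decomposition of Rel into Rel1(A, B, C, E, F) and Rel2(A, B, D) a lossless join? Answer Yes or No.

Rel1 ∩ Rel2 = {A, B}; its closure under F is {A, B, C, D, E, F}.
Since Rel1 ⊆ {A, B, C, D, E, F}, the intersection is a superkey of Rel1; the decomposition is lossless.

Yes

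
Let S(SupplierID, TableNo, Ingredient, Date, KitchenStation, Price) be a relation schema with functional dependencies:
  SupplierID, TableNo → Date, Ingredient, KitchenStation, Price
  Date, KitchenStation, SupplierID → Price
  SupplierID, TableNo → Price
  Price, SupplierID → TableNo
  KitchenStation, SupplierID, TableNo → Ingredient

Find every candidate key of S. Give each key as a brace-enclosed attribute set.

{Date, KitchenStation, SupplierID}, {Price, SupplierID}, {SupplierID, TableNo}

{SupplierID} never appears on the right of any FD, so every key must include it.
Closure of {Price, SupplierID} is {Date, Ingredient, KitchenStation, Price, SupplierID, TableNo}, the whole schema; {Price, SupplierID} is a candidate key.
Closure of {SupplierID, TableNo} is {Date, Ingredient, KitchenStation, Price, SupplierID, TableNo}, the whole schema; {SupplierID, TableNo} is a candidate key.
Closure of {Date, KitchenStation, SupplierID} is {Date, Ingredient, KitchenStation, Price, SupplierID, TableNo}, the whole schema; {Date, KitchenStation, SupplierID} is a candidate key.
These are minimal and exhaustive — every other superkey contains one of them.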